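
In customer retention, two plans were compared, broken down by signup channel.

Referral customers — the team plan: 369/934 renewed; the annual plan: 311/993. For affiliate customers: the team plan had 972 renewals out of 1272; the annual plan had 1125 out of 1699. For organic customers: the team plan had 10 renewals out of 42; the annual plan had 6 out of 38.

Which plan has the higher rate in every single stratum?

Referral: the team plan 369/934 = 39.5%, the annual plan 311/993 = 31.3% → the team plan
Affiliate: the team plan 972/1272 = 76.4%, the annual plan 1125/1699 = 66.2% → the team plan
Organic: the team plan 10/42 = 23.8%, the annual plan 6/38 = 15.8% → the team plan
The team plan has the higher rate in all 3 groups.

the team plan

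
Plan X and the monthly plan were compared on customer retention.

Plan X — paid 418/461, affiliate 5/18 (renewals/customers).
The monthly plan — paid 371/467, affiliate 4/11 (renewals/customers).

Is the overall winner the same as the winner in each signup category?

No

Paid: Plan X 418/461 = 90.7%, the monthly plan 371/467 = 79.4% → Plan X
Affiliate: Plan X 5/18 = 27.8%, the monthly plan 4/11 = 36.4% → the monthly plan
Overall: Plan X 423/479 = 88.3%, the monthly plan 375/478 = 78.5% → Plan X
Neither sweeps: Plan X wins 1 of 2 groups, the monthly plan wins 1. Plan X wins overall but not every group — no Simpson reversal.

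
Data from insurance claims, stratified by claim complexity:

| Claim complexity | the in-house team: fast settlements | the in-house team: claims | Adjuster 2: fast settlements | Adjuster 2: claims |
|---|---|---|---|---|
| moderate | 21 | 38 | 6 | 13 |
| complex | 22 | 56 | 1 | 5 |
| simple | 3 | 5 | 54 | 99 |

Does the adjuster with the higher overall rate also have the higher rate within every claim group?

Moderate: the in-house team 21/38 = 55.3%, Adjuster 2 6/13 = 46.2% → the in-house team
Complex: the in-house team 22/56 = 39.3%, Adjuster 2 1/5 = 20.0% → the in-house team
Simple: the in-house team 3/5 = 60.0%, Adjuster 2 54/99 = 54.5% → the in-house team
Overall: the in-house team 46/99 = 46.5%, Adjuster 2 61/117 = 52.1% → Adjuster 2
The in-house team wins each claim group but Adjuster 2 wins overall — the comparison reverses. The in-house team's claims skew toward complex, which has a lower base rate.

No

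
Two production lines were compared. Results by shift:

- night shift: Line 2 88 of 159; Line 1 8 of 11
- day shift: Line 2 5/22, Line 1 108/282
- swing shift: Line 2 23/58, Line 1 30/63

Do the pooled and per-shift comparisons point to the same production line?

Night shift: Line 2 88/159 = 55.3%, Line 1 8/11 = 72.7% → Line 1
Day shift: Line 2 5/22 = 22.7%, Line 1 108/282 = 38.3% → Line 1
Swing shift: Line 2 23/58 = 39.7%, Line 1 30/63 = 47.6% → Line 1
Overall: Line 2 116/239 = 48.5%, Line 1 146/356 = 41.0% → Line 2
Line 1 wins each shift group but Line 2 wins overall — the comparison reverses. Line 1's units skew toward day shift, which has a lower base rate.

No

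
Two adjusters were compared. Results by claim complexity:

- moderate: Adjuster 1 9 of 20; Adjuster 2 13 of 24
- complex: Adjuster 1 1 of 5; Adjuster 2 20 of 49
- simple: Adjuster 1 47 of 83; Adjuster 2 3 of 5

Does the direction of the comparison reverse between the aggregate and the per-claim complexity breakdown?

Moderate: Adjuster 1 9/20 = 45.0%, Adjuster 2 13/24 = 54.2% → Adjuster 2
Complex: Adjuster 1 1/5 = 20.0%, Adjuster 2 20/49 = 40.8% → Adjuster 2
Simple: Adjuster 1 47/83 = 56.6%, Adjuster 2 3/5 = 60.0% → Adjuster 2
Overall: Adjuster 1 57/108 = 52.8%, Adjuster 2 36/78 = 46.2% → Adjuster 1
Adjuster 2 wins each claim group but Adjuster 1 wins overall — the comparison reverses. Adjuster 2's claims skew toward complex, which has a lower base rate.

Yes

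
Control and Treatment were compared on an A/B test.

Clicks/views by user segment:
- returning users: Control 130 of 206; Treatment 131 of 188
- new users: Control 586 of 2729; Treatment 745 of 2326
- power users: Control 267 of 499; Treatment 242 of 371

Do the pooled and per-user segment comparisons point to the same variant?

Yes

Returning users: Control 130/206 = 63.1%, Treatment 131/188 = 69.7% → Treatment
New users: Control 586/2729 = 21.5%, Treatment 745/2326 = 32.0% → Treatment
Power users: Control 267/499 = 53.5%, Treatment 242/371 = 65.2% → Treatment
Overall: Control 983/3434 = 28.6%, Treatment 1118/2885 = 38.8% → Treatment
Treatment wins overall and in every user group — no reversal.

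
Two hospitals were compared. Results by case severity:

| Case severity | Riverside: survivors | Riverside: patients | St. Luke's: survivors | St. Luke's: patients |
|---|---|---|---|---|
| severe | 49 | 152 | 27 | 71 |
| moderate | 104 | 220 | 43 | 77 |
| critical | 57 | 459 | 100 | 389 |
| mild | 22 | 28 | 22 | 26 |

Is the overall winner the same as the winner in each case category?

Yes

Severe: Riverside 49/152 = 32.2%, St. Luke's 27/71 = 38.0% → St. Luke's
Moderate: Riverside 104/220 = 47.3%, St. Luke's 43/77 = 55.8% → St. Luke's
Critical: Riverside 57/459 = 12.4%, St. Luke's 100/389 = 25.7% → St. Luke's
Mild: Riverside 22/28 = 78.6%, St. Luke's 22/26 = 84.6% → St. Luke's
Overall: Riverside 232/859 = 27.0%, St. Luke's 192/563 = 34.1% → St. Luke's
St. Luke's wins overall and in every case group — no reversal.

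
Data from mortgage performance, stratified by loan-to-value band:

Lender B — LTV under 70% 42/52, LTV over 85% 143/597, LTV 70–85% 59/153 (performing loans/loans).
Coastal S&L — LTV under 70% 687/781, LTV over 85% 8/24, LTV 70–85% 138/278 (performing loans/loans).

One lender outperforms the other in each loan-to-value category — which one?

LTV under 70%: Lender B 42/52 = 80.8%, Coastal S&L 687/781 = 88.0% → Coastal S&L
LTV over 85%: Lender B 143/597 = 24.0%, Coastal S&L 8/24 = 33.3% → Coastal S&L
LTV 70–85%: Lender B 59/153 = 38.6%, Coastal S&L 138/278 = 49.6% → Coastal S&L
Coastal S&L has the higher rate in all 3 groups.

Coastal S&L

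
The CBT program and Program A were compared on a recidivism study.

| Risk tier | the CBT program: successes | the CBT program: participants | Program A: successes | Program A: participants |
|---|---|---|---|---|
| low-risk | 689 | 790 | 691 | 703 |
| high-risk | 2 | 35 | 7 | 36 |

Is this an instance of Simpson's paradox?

Low-risk: the CBT program 689/790 = 87.2%, Program A 691/703 = 98.3% → Program A
High-risk: the CBT program 2/35 = 5.7%, Program A 7/36 = 19.4% → Program A
Overall: the CBT program 691/825 = 83.8%, Program A 698/739 = 94.5% → Program A
Program A wins overall and in every risk group — no reversal.

No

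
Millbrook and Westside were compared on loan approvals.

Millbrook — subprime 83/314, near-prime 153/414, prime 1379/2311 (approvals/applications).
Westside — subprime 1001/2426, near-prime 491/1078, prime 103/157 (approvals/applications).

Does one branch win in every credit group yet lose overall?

Yes

Subprime: Millbrook 83/314 = 26.4%, Westside 1001/2426 = 41.3% → Westside
Near-prime: Millbrook 153/414 = 37.0%, Westside 491/1078 = 45.5% → Westside
Prime: Millbrook 1379/2311 = 59.7%, Westside 103/157 = 65.6% → Westside
Overall: Millbrook 1615/3039 = 53.1%, Westside 1595/3661 = 43.6% → Millbrook
Westside wins each credit group but Millbrook wins overall — the comparison reverses. Westside's applications skew toward subprime, which has a lower base rate.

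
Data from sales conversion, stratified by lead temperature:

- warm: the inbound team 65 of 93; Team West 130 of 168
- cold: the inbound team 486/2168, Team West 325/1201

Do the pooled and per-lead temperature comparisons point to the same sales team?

Warm: the inbound team 65/93 = 69.9%, Team West 130/168 = 77.4% → Team West
Cold: the inbound team 486/2168 = 22.4%, Team West 325/1201 = 27.1% → Team West
Overall: the inbound team 551/2261 = 24.4%, Team West 455/1369 = 33.2% → Team West
Team West wins overall and in every lead group — no reversal.

Yes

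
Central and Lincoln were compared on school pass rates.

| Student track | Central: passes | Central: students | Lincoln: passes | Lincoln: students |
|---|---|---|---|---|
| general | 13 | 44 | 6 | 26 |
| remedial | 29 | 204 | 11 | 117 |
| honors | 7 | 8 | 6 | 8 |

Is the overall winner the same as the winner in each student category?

General: Central 13/44 = 29.5%, Lincoln 6/26 = 23.1% → Central
Remedial: Central 29/204 = 14.2%, Lincoln 11/117 = 9.4% → Central
Honors: Central 7/8 = 87.5%, Lincoln 6/8 = 75.0% → Central
Overall: Central 49/256 = 19.1%, Lincoln 23/151 = 15.2% → Central
Central wins overall and in every student group — no reversal.

Yes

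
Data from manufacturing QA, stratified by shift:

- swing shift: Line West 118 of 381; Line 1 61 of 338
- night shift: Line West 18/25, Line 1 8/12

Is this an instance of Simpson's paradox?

No

Swing shift: Line West 118/381 = 31.0%, Line 1 61/338 = 18.0% → Line West
Night shift: Line West 18/25 = 72.0%, Line 1 8/12 = 66.7% → Line West
Overall: Line West 136/406 = 33.5%, Line 1 69/350 = 19.7% → Line West
Line West wins overall and in every shift group — no reversal.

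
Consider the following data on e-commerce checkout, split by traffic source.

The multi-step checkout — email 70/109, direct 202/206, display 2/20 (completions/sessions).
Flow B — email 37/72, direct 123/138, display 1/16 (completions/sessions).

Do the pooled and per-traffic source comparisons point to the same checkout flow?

Yes

Email: the multi-step checkout 70/109 = 64.2%, Flow B 37/72 = 51.4% → the multi-step checkout
Direct: the multi-step checkout 202/206 = 98.1%, Flow B 123/138 = 89.1% → the multi-step checkout
Display: the multi-step checkout 2/20 = 10.0%, Flow B 1/16 = 6.2% → the multi-step checkout
Overall: the multi-step checkout 274/335 = 81.8%, Flow B 161/226 = 71.2% → the multi-step checkout
The multi-step checkout wins overall and in every traffic group — no reversal.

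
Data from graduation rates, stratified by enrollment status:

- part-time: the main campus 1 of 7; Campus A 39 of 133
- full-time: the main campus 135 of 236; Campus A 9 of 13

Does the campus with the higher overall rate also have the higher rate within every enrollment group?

Part-time: the main campus 1/7 = 14.3%, Campus A 39/133 = 29.3% → Campus A
Full-time: the main campus 135/236 = 57.2%, Campus A 9/13 = 69.2% → Campus A
Overall: the main campus 136/243 = 56.0%, Campus A 48/146 = 32.9% → the main campus
Campus A wins each enrollment group but the main campus wins overall — the comparison reverses. Campus A's students skew toward part-time, which has a lower base rate.

No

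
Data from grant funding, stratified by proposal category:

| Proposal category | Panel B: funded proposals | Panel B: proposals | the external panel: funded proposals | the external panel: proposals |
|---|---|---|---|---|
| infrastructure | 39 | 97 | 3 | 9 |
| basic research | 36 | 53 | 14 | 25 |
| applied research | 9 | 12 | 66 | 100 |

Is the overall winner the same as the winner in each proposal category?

No

Infrastructure: Panel B 39/97 = 40.2%, the external panel 3/9 = 33.3% → Panel B
Basic research: Panel B 36/53 = 67.9%, the external panel 14/25 = 56.0% → Panel B
Applied research: Panel B 9/12 = 75.0%, the external panel 66/100 = 66.0% → Panel B
Overall: Panel B 84/162 = 51.9%, the external panel 83/134 = 61.9% → the external panel
Panel B wins each proposal group but the external panel wins overall — the comparison reverses. Panel B's proposals skew toward infrastructure, which has a lower base rate.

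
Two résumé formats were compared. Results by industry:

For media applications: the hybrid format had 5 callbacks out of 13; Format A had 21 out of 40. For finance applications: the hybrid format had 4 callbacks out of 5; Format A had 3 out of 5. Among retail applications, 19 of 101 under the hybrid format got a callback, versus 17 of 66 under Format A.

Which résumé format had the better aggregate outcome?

Format A

Media: the hybrid format 5/13 = 38.5%, Format A 21/40 = 52.5% → Format A
Finance: the hybrid format 4/5 = 80.0%, Format A 3/5 = 60.0% → the hybrid format
Retail: the hybrid format 19/101 = 18.8%, Format A 17/66 = 25.8% → Format A
Overall: the hybrid format 28/119 = 23.5%, Format A 41/111 = 36.9% → Format A
(Neither sweeps every industry group, but Format A has the higher pooled rate.)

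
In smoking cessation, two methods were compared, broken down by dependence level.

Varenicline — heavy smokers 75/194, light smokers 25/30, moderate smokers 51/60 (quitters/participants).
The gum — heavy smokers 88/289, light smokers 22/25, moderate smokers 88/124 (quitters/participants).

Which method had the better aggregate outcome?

varenicline

Heavy smokers: varenicline 75/194 = 38.7%, the gum 88/289 = 30.4% → varenicline
Light smokers: varenicline 25/30 = 83.3%, the gum 22/25 = 88.0% → the gum
Moderate smokers: varenicline 51/60 = 85.0%, the gum 88/124 = 71.0% → varenicline
Overall: varenicline 151/284 = 53.2%, the gum 198/438 = 45.2% → varenicline
(Neither sweeps every dependence group, but varenicline has the higher pooled rate.)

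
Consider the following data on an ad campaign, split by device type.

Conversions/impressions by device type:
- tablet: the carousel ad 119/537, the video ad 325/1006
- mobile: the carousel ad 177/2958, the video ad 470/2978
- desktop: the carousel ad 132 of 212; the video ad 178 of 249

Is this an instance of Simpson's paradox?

No

Tablet: the carousel ad 119/537 = 22.2%, the video ad 325/1006 = 32.3% → the video ad
Mobile: the carousel ad 177/2958 = 6.0%, the video ad 470/2978 = 15.8% → the video ad
Desktop: the carousel ad 132/212 = 62.3%, the video ad 178/249 = 71.5% → the video ad
Overall: the carousel ad 428/3707 = 11.5%, the video ad 973/4233 = 23.0% → the video ad
The video ad wins overall and in every device group — no reversal.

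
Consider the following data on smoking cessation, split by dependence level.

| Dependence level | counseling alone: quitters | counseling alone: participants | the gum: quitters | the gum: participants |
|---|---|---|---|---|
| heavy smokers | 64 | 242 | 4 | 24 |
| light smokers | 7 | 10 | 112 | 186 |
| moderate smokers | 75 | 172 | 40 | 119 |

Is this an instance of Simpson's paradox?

Yes

Heavy smokers: counseling alone 64/242 = 26.4%, the gum 4/24 = 16.7% → counseling alone
Light smokers: counseling alone 7/10 = 70.0%, the gum 112/186 = 60.2% → counseling alone
Moderate smokers: counseling alone 75/172 = 43.6%, the gum 40/119 = 33.6% → counseling alone
Overall: counseling alone 146/424 = 34.4%, the gum 156/329 = 47.4% → the gum
Counseling alone wins each dependence group but the gum wins overall — the comparison reverses. Counseling alone's participants skew toward heavy smokers, which has a lower base rate.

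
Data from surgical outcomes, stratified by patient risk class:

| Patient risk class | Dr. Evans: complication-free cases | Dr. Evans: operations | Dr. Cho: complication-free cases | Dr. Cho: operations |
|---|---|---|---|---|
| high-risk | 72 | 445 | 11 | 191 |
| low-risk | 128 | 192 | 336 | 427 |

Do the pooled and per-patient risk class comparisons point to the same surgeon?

No

High-risk: Dr. Evans 72/445 = 16.2%, Dr. Cho 11/191 = 5.8% → Dr. Evans
Low-risk: Dr. Evans 128/192 = 66.7%, Dr. Cho 336/427 = 78.7% → Dr. Cho
Overall: Dr. Evans 200/637 = 31.4%, Dr. Cho 347/618 = 56.1% → Dr. Cho
Neither sweeps: Dr. Evans wins 1 of 2 groups, Dr. Cho wins 1. Dr. Cho wins overall but not every group — no Simpson reversal.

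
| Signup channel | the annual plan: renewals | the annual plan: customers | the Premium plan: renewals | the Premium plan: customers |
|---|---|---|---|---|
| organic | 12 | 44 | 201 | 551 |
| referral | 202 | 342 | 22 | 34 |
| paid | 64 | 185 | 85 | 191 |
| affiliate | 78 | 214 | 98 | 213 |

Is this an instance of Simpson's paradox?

Organic: the annual plan 12/44 = 27.3%, the Premium plan 201/551 = 36.5% → the Premium plan
Referral: the annual plan 202/342 = 59.1%, the Premium plan 22/34 = 64.7% → the Premium plan
Paid: the annual plan 64/185 = 34.6%, the Premium plan 85/191 = 44.5% → the Premium plan
Affiliate: the annual plan 78/214 = 36.4%, the Premium plan 98/213 = 46.0% → the Premium plan
Overall: the annual plan 356/785 = 45.4%, the Premium plan 406/989 = 41.1% → the annual plan
The Premium plan wins each signup group but the annual plan wins overall — the comparison reverses. The Premium plan's customers skew toward organic, which has a lower base rate.

Yes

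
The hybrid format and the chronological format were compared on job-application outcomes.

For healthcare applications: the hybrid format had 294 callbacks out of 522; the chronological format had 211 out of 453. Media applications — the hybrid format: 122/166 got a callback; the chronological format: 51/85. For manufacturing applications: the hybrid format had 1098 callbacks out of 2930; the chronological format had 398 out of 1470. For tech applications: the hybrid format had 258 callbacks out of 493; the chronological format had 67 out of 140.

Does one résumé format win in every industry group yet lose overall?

Healthcare: the hybrid format 294/522 = 56.3%, the chronological format 211/453 = 46.6% → the hybrid format
Media: the hybrid format 122/166 = 73.5%, the chronological format 51/85 = 60.0% → the hybrid format
Manufacturing: the hybrid format 1098/2930 = 37.5%, the chronological format 398/1470 = 27.1% → the hybrid format
Tech: the hybrid format 258/493 = 52.3%, the chronological format 67/140 = 47.9% → the hybrid format
Overall: the hybrid format 1772/4111 = 43.1%, the chronological format 727/2148 = 33.8% → the hybrid format
The hybrid format wins overall and in every industry group — no reversal.

No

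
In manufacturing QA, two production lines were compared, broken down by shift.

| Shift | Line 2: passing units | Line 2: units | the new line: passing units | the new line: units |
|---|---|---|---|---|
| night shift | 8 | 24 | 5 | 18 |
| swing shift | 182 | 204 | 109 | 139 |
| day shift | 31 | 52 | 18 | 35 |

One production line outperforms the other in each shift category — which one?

Night shift: Line 2 8/24 = 33.3%, the new line 5/18 = 27.8% → Line 2
Swing shift: Line 2 182/204 = 89.2%, the new line 109/139 = 78.4% → Line 2
Day shift: Line 2 31/52 = 59.6%, the new line 18/35 = 51.4% → Line 2
Line 2 has the higher rate in all 3 groups.

Line 2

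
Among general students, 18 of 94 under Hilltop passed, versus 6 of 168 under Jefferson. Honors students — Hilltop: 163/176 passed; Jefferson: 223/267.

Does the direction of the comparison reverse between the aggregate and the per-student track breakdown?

No

General: Hilltop 18/94 = 19.1%, Jefferson 6/168 = 3.6% → Hilltop
Honors: Hilltop 163/176 = 92.6%, Jefferson 223/267 = 83.5% → Hilltop
Overall: Hilltop 181/270 = 67.0%, Jefferson 229/435 = 52.6% → Hilltop
Hilltop wins overall and in every student group — no reversal.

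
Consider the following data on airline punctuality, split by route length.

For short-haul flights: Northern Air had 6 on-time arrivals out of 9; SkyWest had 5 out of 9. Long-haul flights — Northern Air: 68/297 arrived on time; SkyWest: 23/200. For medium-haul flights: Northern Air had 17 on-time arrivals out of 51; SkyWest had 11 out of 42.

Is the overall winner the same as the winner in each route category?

Yes

Short-haul: Northern Air 6/9 = 66.7%, SkyWest 5/9 = 55.6% → Northern Air
Long-haul: Northern Air 68/297 = 22.9%, SkyWest 23/200 = 11.5% → Northern Air
Medium-haul: Northern Air 17/51 = 33.3%, SkyWest 11/42 = 26.2% → Northern Air
Overall: Northern Air 91/357 = 25.5%, SkyWest 39/251 = 15.5% → Northern Air
Northern Air wins overall and in every route group — no reversal.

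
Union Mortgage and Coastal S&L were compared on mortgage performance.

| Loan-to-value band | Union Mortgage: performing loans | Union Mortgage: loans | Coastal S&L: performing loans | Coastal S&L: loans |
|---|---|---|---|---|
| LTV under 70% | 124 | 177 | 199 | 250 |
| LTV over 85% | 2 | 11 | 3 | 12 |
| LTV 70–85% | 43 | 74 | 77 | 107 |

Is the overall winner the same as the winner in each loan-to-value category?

LTV under 70%: Union Mortgage 124/177 = 70.1%, Coastal S&L 199/250 = 79.6% → Coastal S&L
LTV over 85%: Union Mortgage 2/11 = 18.2%, Coastal S&L 3/12 = 25.0% → Coastal S&L
LTV 70–85%: Union Mortgage 43/74 = 58.1%, Coastal S&L 77/107 = 72.0% → Coastal S&L
Overall: Union Mortgage 169/262 = 64.5%, Coastal S&L 279/369 = 75.6% → Coastal S&L
Coastal S&L wins overall and in every loan-to-value group — no reversal.

Yes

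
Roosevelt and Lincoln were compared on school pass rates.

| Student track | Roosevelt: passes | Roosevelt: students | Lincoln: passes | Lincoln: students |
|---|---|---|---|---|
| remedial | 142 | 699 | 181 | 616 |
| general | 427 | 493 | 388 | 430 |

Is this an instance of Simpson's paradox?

No

Remedial: Roosevelt 142/699 = 20.3%, Lincoln 181/616 = 29.4% → Lincoln
General: Roosevelt 427/493 = 86.6%, Lincoln 388/430 = 90.2% → Lincoln
Overall: Roosevelt 569/1192 = 47.7%, Lincoln 569/1046 = 54.4% → Lincoln
Lincoln wins overall and in every student group — no reversal.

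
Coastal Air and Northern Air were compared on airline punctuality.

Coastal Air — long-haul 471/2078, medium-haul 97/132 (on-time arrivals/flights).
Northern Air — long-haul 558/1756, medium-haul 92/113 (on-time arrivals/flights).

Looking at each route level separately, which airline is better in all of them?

Long-haul: Coastal Air 471/2078 = 22.7%, Northern Air 558/1756 = 31.8% → Northern Air
Medium-haul: Coastal Air 97/132 = 73.5%, Northern Air 92/113 = 81.4% → Northern Air
Northern Air has the higher rate in both groups.

Northern Air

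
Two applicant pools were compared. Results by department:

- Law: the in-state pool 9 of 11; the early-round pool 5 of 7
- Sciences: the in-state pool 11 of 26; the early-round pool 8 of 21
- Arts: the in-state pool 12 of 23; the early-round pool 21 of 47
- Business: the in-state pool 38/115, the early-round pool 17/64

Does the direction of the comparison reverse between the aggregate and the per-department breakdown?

No

Law: the in-state pool 9/11 = 81.8%, the early-round pool 5/7 = 71.4% → the in-state pool
Sciences: the in-state pool 11/26 = 42.3%, the early-round pool 8/21 = 38.1% → the in-state pool
Arts: the in-state pool 12/23 = 52.2%, the early-round pool 21/47 = 44.7% → the in-state pool
Business: the in-state pool 38/115 = 33.0%, the early-round pool 17/64 = 26.6% → the in-state pool
Overall: the in-state pool 70/175 = 40.0%, the early-round pool 51/139 = 36.7% → the in-state pool
The in-state pool wins overall and in every department group — no reversal.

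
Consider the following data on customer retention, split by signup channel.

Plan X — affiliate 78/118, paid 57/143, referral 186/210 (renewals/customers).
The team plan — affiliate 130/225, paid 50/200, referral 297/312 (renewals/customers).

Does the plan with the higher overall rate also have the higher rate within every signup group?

Affiliate: Plan X 78/118 = 66.1%, the team plan 130/225 = 57.8% → Plan X
Paid: Plan X 57/143 = 39.9%, the team plan 50/200 = 25.0% → Plan X
Referral: Plan X 186/210 = 88.6%, the team plan 297/312 = 95.2% → the team plan
Overall: Plan X 321/471 = 68.2%, the team plan 477/737 = 64.7% → Plan X
Neither sweeps: Plan X wins 2 of 3 groups, the team plan wins 1. Plan X wins overall but not every group — no Simpson reversal.

No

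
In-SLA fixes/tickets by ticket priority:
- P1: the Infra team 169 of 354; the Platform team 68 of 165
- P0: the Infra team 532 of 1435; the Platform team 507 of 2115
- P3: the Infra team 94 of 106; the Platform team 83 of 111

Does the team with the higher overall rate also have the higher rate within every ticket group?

P1: the Infra team 169/354 = 47.7%, the Platform team 68/165 = 41.2% → the Infra team
P0: the Infra team 532/1435 = 37.1%, the Platform team 507/2115 = 24.0% → the Infra team
P3: the Infra team 94/106 = 88.7%, the Platform team 83/111 = 74.8% → the Infra team
Overall: the Infra team 795/1895 = 42.0%, the Platform team 658/2391 = 27.5% → the Infra team
The Infra team wins overall and in every ticket group — no reversal.

Yes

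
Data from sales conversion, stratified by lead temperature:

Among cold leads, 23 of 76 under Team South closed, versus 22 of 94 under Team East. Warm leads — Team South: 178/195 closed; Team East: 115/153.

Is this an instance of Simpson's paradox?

Cold: Team South 23/76 = 30.3%, Team East 22/94 = 23.4% → Team South
Warm: Team South 178/195 = 91.3%, Team East 115/153 = 75.2% → Team South
Overall: Team South 201/271 = 74.2%, Team East 137/247 = 55.5% → Team South
Team South wins overall and in every lead group — no reversal.

No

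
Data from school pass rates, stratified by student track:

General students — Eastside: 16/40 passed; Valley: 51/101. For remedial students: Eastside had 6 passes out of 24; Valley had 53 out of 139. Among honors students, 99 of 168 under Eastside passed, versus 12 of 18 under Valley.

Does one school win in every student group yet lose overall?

General: Eastside 16/40 = 40.0%, Valley 51/101 = 50.5% → Valley
Remedial: Eastside 6/24 = 25.0%, Valley 53/139 = 38.1% → Valley
Honors: Eastside 99/168 = 58.9%, Valley 12/18 = 66.7% → Valley
Overall: Eastside 121/232 = 52.2%, Valley 116/258 = 45.0% → Eastside
Valley wins each student group but Eastside wins overall — the comparison reverses. Valley's students skew toward remedial, which has a lower base rate.

Yes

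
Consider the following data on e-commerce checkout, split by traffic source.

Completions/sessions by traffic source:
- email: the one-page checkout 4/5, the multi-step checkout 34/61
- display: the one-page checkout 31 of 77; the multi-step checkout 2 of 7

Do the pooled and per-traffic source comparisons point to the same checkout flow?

Email: the one-page checkout 4/5 = 80.0%, the multi-step checkout 34/61 = 55.7% → the one-page checkout
Display: the one-page checkout 31/77 = 40.3%, the multi-step checkout 2/7 = 28.6% → the one-page checkout
Overall: the one-page checkout 35/82 = 42.7%, the multi-step checkout 36/68 = 52.9% → the multi-step checkout
The one-page checkout wins each traffic group but the multi-step checkout wins overall — the comparison reverses. The one-page checkout's sessions skew toward display, which has a lower base rate.

No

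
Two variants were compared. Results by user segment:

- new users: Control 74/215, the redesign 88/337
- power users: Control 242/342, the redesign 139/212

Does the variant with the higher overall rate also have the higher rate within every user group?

New users: Control 74/215 = 34.4%, the redesign 88/337 = 26.1% → Control
Power users: Control 242/342 = 70.8%, the redesign 139/212 = 65.6% → Control
Overall: Control 316/557 = 56.7%, the redesign 227/549 = 41.3% → Control
Control wins overall and in every user group — no reversal.

Yes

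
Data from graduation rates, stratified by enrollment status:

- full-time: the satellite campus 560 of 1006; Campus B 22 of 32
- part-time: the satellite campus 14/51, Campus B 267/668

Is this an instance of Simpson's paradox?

Full-time: the satellite campus 560/1006 = 55.7%, Campus B 22/32 = 68.8% → Campus B
Part-time: the satellite campus 14/51 = 27.5%, Campus B 267/668 = 40.0% → Campus B
Overall: the satellite campus 574/1057 = 54.3%, Campus B 289/700 = 41.3% → the satellite campus
Campus B wins each enrollment group but the satellite campus wins overall — the comparison reverses. Campus B's students skew toward part-time, which has a lower base rate.

Yes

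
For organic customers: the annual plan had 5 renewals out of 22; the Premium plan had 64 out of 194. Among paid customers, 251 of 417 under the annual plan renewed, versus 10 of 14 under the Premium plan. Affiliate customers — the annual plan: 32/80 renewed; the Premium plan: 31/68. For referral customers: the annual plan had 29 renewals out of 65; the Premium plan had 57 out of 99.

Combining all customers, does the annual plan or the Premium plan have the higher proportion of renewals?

the annual plan

Organic: the annual plan 5/22 = 22.7%, the Premium plan 64/194 = 33.0% → the Premium plan
Paid: the annual plan 251/417 = 60.2%, the Premium plan 10/14 = 71.4% → the Premium plan
Affiliate: the annual plan 32/80 = 40.0%, the Premium plan 31/68 = 45.6% → the Premium plan
Referral: the annual plan 29/65 = 44.6%, the Premium plan 57/99 = 57.6% → the Premium plan
Overall: the annual plan 317/584 = 54.3%, the Premium plan 162/375 = 43.2% → the annual plan
(The Premium plan wins every signup group but the annual plan wins overall — the Premium plan's customers skew toward the low-rate organic group.)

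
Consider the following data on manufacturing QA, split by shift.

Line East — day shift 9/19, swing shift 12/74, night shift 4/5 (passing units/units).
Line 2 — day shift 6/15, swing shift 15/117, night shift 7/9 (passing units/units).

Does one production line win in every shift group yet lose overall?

Day shift: Line East 9/19 = 47.4%, Line 2 6/15 = 40.0% → Line East
Swing shift: Line East 12/74 = 16.2%, Line 2 15/117 = 12.8% → Line East
Night shift: Line East 4/5 = 80.0%, Line 2 7/9 = 77.8% → Line East
Overall: Line East 25/98 = 25.5%, Line 2 28/141 = 19.9% → Line East
Line East wins overall and in every shift group — no reversal.

No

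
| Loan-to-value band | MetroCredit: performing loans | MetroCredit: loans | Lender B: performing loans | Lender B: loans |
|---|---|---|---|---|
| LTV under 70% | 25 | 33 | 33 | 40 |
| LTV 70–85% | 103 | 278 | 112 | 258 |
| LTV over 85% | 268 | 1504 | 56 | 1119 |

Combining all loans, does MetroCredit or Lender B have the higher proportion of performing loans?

MetroCredit

LTV under 70%: MetroCredit 25/33 = 75.8%, Lender B 33/40 = 82.5% → Lender B
LTV 70–85%: MetroCredit 103/278 = 37.1%, Lender B 112/258 = 43.4% → Lender B
LTV over 85%: MetroCredit 268/1504 = 17.8%, Lender B 56/1119 = 5.0% → MetroCredit
Overall: MetroCredit 396/1815 = 21.8%, Lender B 201/1417 = 14.2% → MetroCredit
(Neither sweeps every loan-to-value group, but MetroCredit has the higher pooled rate.)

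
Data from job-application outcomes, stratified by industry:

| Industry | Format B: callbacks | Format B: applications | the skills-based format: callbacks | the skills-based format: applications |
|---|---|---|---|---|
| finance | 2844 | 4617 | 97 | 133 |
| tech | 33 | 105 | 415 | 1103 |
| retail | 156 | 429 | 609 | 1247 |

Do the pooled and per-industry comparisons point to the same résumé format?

Finance: Format B 2844/4617 = 61.6%, the skills-based format 97/133 = 72.9% → the skills-based format
Tech: Format B 33/105 = 31.4%, the skills-based format 415/1103 = 37.6% → the skills-based format
Retail: Format B 156/429 = 36.4%, the skills-based format 609/1247 = 48.8% → the skills-based format
Overall: Format B 3033/5151 = 58.9%, the skills-based format 1121/2483 = 45.1% → Format B
The skills-based format wins each industry group but Format B wins overall — the comparison reverses. The skills-based format's applications skew toward tech, which has a lower base rate.

No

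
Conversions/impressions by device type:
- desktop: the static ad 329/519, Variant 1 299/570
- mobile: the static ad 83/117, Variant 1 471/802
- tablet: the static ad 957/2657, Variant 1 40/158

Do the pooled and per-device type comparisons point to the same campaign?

No

Desktop: the static ad 329/519 = 63.4%, Variant 1 299/570 = 52.5% → the static ad
Mobile: the static ad 83/117 = 70.9%, Variant 1 471/802 = 58.7% → the static ad
Tablet: the static ad 957/2657 = 36.0%, Variant 1 40/158 = 25.3% → the static ad
Overall: the static ad 1369/3293 = 41.6%, Variant 1 810/1530 = 52.9% → Variant 1
The static ad wins each device group but Variant 1 wins overall — the comparison reverses. The static ad's impressions skew toward tablet, which has a lower base rate.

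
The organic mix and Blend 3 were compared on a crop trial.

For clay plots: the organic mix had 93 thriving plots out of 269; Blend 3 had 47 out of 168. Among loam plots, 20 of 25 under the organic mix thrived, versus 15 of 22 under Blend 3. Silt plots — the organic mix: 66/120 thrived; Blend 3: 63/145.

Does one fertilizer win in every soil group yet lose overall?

No

Clay: the organic mix 93/269 = 34.6%, Blend 3 47/168 = 28.0% → the organic mix
Loam: the organic mix 20/25 = 80.0%, Blend 3 15/22 = 68.2% → the organic mix
Silt: the organic mix 66/120 = 55.0%, Blend 3 63/145 = 43.4% → the organic mix
Overall: the organic mix 179/414 = 43.2%, Blend 3 125/335 = 37.3% → the organic mix
The organic mix wins overall and in every soil group — no reversal.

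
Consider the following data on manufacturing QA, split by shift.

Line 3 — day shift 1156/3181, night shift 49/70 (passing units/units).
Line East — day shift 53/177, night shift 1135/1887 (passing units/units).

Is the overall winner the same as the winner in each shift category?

No

Day shift: Line 3 1156/3181 = 36.3%, Line East 53/177 = 29.9% → Line 3
Night shift: Line 3 49/70 = 70.0%, Line East 1135/1887 = 60.1% → Line 3
Overall: Line 3 1205/3251 = 37.1%, Line East 1188/2064 = 57.6% → Line East
Line 3 wins each shift group but Line East wins overall — the comparison reverses. Line 3's units skew toward day shift, which has a lower base rate.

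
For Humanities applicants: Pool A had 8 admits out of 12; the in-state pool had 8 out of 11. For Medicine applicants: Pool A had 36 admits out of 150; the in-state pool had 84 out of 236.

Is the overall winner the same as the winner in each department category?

Humanities: Pool A 8/12 = 66.7%, the in-state pool 8/11 = 72.7% → the in-state pool
Medicine: Pool A 36/150 = 24.0%, the in-state pool 84/236 = 35.6% → the in-state pool
Overall: Pool A 44/162 = 27.2%, the in-state pool 92/247 = 37.2% → the in-state pool
The in-state pool wins overall and in every department group — no reversal.

Yes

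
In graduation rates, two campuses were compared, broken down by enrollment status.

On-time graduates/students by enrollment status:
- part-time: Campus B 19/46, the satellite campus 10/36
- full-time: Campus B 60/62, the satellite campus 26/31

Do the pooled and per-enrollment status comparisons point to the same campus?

Yes

Part-time: Campus B 19/46 = 41.3%, the satellite campus 10/36 = 27.8% → Campus B
Full-time: Campus B 60/62 = 96.8%, the satellite campus 26/31 = 83.9% → Campus B
Overall: Campus B 79/108 = 73.1%, the satellite campus 36/67 = 53.7% → Campus B
Campus B wins overall and in every enrollment group — no reversal.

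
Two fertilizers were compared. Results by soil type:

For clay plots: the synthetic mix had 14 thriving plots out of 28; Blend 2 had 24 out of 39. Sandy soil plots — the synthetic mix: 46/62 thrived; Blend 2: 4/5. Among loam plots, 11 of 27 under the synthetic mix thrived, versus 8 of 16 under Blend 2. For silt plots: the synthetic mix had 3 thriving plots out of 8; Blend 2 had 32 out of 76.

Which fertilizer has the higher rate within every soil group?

Blend 2

Clay: the synthetic mix 14/28 = 50.0%, Blend 2 24/39 = 61.5% → Blend 2
Sandy soil: the synthetic mix 46/62 = 74.2%, Blend 2 4/5 = 80.0% → Blend 2
Loam: the synthetic mix 11/27 = 40.7%, Blend 2 8/16 = 50.0% → Blend 2
Silt: the synthetic mix 3/8 = 37.5%, Blend 2 32/76 = 42.1% → Blend 2
Blend 2 has the higher rate in all 4 groups.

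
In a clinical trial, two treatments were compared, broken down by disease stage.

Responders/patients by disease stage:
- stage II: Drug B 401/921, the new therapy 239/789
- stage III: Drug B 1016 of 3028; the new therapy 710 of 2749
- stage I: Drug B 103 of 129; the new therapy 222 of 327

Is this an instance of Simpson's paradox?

No

Stage II: Drug B 401/921 = 43.5%, the new therapy 239/789 = 30.3% → Drug B
Stage III: Drug B 1016/3028 = 33.6%, the new therapy 710/2749 = 25.8% → Drug B
Stage I: Drug B 103/129 = 79.8%, the new therapy 222/327 = 67.9% → Drug B
Overall: Drug B 1520/4078 = 37.3%, the new therapy 1171/3865 = 30.3% → Drug B
Drug B wins overall and in every disease group — no reversal.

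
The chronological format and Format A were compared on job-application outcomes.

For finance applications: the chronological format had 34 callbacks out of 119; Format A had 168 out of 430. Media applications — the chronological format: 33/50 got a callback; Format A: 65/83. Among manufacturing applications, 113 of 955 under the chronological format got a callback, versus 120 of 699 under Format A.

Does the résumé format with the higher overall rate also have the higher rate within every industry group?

Finance: the chronological format 34/119 = 28.6%, Format A 168/430 = 39.1% → Format A
Media: the chronological format 33/50 = 66.0%, Format A 65/83 = 78.3% → Format A
Manufacturing: the chronological format 113/955 = 11.8%, Format A 120/699 = 17.2% → Format A
Overall: the chronological format 180/1124 = 16.0%, Format A 353/1212 = 29.1% → Format A
Format A wins overall and in every industry group — no reversal.

Yes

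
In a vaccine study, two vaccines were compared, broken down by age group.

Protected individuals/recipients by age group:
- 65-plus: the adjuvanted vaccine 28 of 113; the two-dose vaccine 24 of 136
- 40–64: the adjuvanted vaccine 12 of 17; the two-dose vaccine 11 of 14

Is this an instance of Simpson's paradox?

65-plus: the adjuvanted vaccine 28/113 = 24.8%, the two-dose vaccine 24/136 = 17.6% → the adjuvanted vaccine
40–64: the adjuvanted vaccine 12/17 = 70.6%, the two-dose vaccine 11/14 = 78.6% → the two-dose vaccine
Overall: the adjuvanted vaccine 40/130 = 30.8%, the two-dose vaccine 35/150 = 23.3% → the adjuvanted vaccine
Neither sweeps: the adjuvanted vaccine wins 1 of 2 groups, the two-dose vaccine wins 1. The adjuvanted vaccine wins overall but not every group — no Simpson reversal.

No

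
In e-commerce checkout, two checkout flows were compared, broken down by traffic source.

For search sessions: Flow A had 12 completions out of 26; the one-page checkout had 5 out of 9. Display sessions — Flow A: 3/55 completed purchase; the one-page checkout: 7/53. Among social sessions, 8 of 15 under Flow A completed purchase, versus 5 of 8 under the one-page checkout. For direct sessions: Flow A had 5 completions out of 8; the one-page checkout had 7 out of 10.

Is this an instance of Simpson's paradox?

Search: Flow A 12/26 = 46.2%, the one-page checkout 5/9 = 55.6% → the one-page checkout
Display: Flow A 3/55 = 5.5%, the one-page checkout 7/53 = 13.2% → the one-page checkout
Social: Flow A 8/15 = 53.3%, the one-page checkout 5/8 = 62.5% → the one-page checkout
Direct: Flow A 5/8 = 62.5%, the one-page checkout 7/10 = 70.0% → the one-page checkout
Overall: Flow A 28/104 = 26.9%, the one-page checkout 24/80 = 30.0% → the one-page checkout
The one-page checkout wins overall and in every traffic group — no reversal.

No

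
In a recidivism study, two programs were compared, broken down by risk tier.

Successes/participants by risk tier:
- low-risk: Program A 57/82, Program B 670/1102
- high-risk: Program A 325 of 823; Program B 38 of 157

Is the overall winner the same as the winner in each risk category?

No

Low-risk: Program A 57/82 = 69.5%, Program B 670/1102 = 60.8% → Program A
High-risk: Program A 325/823 = 39.5%, Program B 38/157 = 24.2% → Program A
Overall: Program A 382/905 = 42.2%, Program B 708/1259 = 56.2% → Program B
Program A wins each risk group but Program B wins overall — the comparison reverses. Program A's participants skew toward high-risk, which has a lower base rate.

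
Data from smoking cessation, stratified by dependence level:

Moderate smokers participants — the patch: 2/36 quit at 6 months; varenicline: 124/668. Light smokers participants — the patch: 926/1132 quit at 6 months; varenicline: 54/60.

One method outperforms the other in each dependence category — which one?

Moderate smokers: the patch 2/36 = 5.6%, varenicline 124/668 = 18.6% → varenicline
Light smokers: the patch 926/1132 = 81.8%, varenicline 54/60 = 90.0% → varenicline
Varenicline has the higher rate in both groups.

varenicline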